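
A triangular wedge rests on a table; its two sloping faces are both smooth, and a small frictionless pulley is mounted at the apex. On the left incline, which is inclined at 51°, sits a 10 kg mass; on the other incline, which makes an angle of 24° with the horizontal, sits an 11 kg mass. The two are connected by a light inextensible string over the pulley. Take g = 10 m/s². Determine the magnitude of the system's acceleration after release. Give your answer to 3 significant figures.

1.57 m/s²

Resolve each weight along its own incline: the 10 kg mass has component 10 × 10 × sin 51° = 77.715 N down its slope, and the 11 kg mass has 11 × 10 × sin 24° = 44.741 N down its slope.
The 10 kg side's 77.715 N exceeds the other side's 44.741 N, so that mass slides down and the 11 kg mass slides up. Taking that direction as positive, Newton's second law for the whole system gives 77.715 − 44.741 = (10 + 11) a, so a = 32.974 / 21 = 1.5702 m/s².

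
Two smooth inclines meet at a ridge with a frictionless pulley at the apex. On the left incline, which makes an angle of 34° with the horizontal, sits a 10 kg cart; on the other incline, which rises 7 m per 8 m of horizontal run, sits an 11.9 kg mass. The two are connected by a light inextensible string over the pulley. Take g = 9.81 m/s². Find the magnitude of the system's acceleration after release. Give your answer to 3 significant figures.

Resolve each weight along its own incline: the 10 kg mass has component 10 × 9.81 × sin 34° = 54.857 N down its slope, and the 11.9 kg mass has 11.9 × 9.81 × sin 41.19° = 76.873 N down its slope.
The 11.9 kg side's 76.873 N exceeds the other side's 54.857 N, so that mass slides down and the 10 kg mass slides up. Taking that direction as positive, Newton's second law for the whole system gives 76.873 − 54.857 = (10 + 11.9) a, so a = 22.016 / 21.9 = 1.0053 m/s².

1.01 m/s²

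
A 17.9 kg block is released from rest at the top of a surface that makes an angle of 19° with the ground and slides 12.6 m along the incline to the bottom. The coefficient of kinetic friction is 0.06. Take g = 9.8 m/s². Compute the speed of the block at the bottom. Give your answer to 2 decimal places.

8.15 m/s

The weight component along the incline is mg sin 19° = 57.111 N and the normal force is N = mg cos 19° = 165.863 N.
Friction up the slope is f = μN = 0.06 × 165.863 = 9.952 N, so the net downslope force is 57.111 − 9.952 = 47.159 N and a = 47.159 / 17.9 = 2.6346 m/s².
Starting from rest over a distance of 12.6 m, v² = 2aL = 2 × 2.6346 × 12.6 = 66.3919, so v = 8.1481 m/s.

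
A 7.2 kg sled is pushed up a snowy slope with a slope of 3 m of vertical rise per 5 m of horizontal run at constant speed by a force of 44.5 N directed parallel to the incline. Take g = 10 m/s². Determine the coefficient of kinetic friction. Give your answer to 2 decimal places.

At constant speed ΣF = 0 along the incline. The applied 44.5 N acts up the slope; the weight component mg sin 30.96° = 37.044 N and kinetic friction μN both act down the slope.
So 44.5 = 37.044 + μ × 61.739, giving μ = (44.5 − 37.044) / 61.739 = 0.1208.

0.12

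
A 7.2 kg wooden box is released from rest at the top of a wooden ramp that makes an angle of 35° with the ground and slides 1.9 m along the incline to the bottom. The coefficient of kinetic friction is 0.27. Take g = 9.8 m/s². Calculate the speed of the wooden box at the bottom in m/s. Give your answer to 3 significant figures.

3.62 m/s

The weight component along the incline is mg sin 35° = 40.472 N and the normal force is N = mg cos 35° = 57.799 N.
Friction up the slope is f = μN = 0.27 × 57.799 = 15.606 N, so the net downslope force is 40.472 − 15.606 = 24.866 N and a = 24.866 / 7.2 = 3.4536 m/s².
Starting from rest over a distance of 1.9 m, v² = 2aL = 2 × 3.4536 × 1.9 = 13.1237, so v = 3.6227 m/s.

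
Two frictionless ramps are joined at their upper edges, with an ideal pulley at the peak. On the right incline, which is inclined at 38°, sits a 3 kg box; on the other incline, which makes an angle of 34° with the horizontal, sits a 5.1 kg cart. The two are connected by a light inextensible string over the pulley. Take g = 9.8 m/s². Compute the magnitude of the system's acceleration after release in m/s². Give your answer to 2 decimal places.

Resolve each weight along its own incline: the 3 kg mass has component 3 × 9.8 × sin 38° = 18.100 N down its slope, and the 5.1 kg mass has 5.1 × 9.8 × sin 34° = 27.948 N down its slope.
The 5.1 kg side's 27.948 N exceeds the other side's 18.100 N, so that mass slides down and the 3 kg mass slides up. Taking that direction as positive, Newton's second law for the whole system gives 27.948 − 18.100 = (3 + 5.1) a, so a = 9.848 / 8.1 = 1.2158 m/s².

1.22 m/s²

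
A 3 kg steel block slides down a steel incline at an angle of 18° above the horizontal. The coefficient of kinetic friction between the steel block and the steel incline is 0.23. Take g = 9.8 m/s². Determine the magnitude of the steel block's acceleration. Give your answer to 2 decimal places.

0.88 m/s²

Resolving the weight along the incline: the component pulling the steel block down the slope is mg sin 18° = 3 × 9.8 × 0.3090 = 9.085 N, and the normal force is N = mg cos 18° = 3 × 9.8 × 0.9511 = 27.962 N.
Kinetic friction acts up the slope with magnitude f = μN = 0.23 × 27.962 = 6.431 N.
Net force along the incline is 9.085 − 6.431 = 2.654 N, so a = 2.654 / 3 = 0.8847 m/s².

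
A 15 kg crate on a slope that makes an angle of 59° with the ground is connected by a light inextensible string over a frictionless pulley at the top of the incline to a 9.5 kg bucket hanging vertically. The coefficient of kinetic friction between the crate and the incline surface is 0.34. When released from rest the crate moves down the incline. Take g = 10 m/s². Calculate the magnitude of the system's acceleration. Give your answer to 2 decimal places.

0.30 m/s²

For the crate on the incline: the weight component along the slope is m₁g sin 59° = 15 × 10 × 0.8572 = 128.580 N and the normal force is N = m₁g cos 59° = 77.256 N.
Kinetic friction opposes the crate's motion down the incline: f = μN = 0.34 × 77.256 = 26.267 N acting up the slope.
Newton's second law for the crate (down-slope positive): 128.580 − 26.267 − T = 15 a. For the hanging bucket (upward positive): T − 9.5 × 10 = 9.5 a.
Adding the two equations eliminates T: 7.313 = 24.5 a, so a = 0.2985 m/s².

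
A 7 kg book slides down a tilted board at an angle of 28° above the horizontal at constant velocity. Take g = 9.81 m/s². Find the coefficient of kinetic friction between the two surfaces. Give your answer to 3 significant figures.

At constant velocity the net force along the incline is zero: mg sin 28° = μ mg cos 28°.
So μ = tan 28° = 0.4695 / 0.8829 = 0.5318.

0.532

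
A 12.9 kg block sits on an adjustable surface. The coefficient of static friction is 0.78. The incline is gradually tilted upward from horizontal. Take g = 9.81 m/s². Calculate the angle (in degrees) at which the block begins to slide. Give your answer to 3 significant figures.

At the threshold of sliding, static friction is at its maximum μ_s N and exactly balances the weight component along the incline: mg sin θ = μ_s mg cos θ.
Hence tan θ = μ_s = 0.78, so θ = arctan(0.78) = 37.9542°.

38.0°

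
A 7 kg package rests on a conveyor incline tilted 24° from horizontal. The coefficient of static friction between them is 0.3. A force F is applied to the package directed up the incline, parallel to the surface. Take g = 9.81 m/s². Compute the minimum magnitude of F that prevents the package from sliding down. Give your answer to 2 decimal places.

The normal force is N = mg cos 24° = 62.733 N. With F at its minimum the package is on the verge of sliding down, so static friction is at its maximum μ_s N = 0.3 × 62.733 = 18.820 N and acts up the slope.
Equilibrium along the incline: F + μ_s N = mg sin 24°, so F = 27.931 − 18.820 = 9.111 N.

9.11 N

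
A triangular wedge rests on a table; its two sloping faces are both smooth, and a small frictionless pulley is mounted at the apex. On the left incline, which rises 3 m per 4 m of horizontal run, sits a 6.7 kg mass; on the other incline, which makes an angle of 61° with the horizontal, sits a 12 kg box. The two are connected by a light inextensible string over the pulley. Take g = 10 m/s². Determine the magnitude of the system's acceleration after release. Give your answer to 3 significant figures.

3.46 m/s²

Resolve each weight along its own incline: the 6.7 kg mass has component 6.7 × 10 × sin 36.87° = 40.200 N down its slope, and the 12 kg mass has 12 × 10 × sin 61° = 104.954 N down its slope.
The 12 kg side's 104.954 N exceeds the other side's 40.200 N, so that mass slides down and the 6.7 kg mass slides up. Taking that direction as positive, Newton's second law for the whole system gives 104.954 − 40.200 = (6.7 + 12) a, so a = 64.754 / 18.7 = 3.4628 m/s².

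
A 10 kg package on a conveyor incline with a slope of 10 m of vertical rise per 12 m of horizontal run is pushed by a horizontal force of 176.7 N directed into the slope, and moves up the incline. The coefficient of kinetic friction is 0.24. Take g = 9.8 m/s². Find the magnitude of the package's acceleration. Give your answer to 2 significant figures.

The horizontal push has components F cos 39.81° = 176.7 × 0.7682 = 135.741 N up the incline and F sin 39.81° = 176.7 × 0.6402 = 113.123 N pressing into the surface.
The normal force is therefore N = mg cos 39.81° + F sin 39.81° = 75.284 + 113.123 = 188.407 N, and kinetic friction down the slope is μN = 0.24 × 188.407 = 45.218 N.
Along the incline: F cos 39.81° − mg sin 39.81° − μN = ma, so 135.741 − 62.740 − 45.218 = 10 a, giving a = 2.7783 m/s².

2.8 m/s²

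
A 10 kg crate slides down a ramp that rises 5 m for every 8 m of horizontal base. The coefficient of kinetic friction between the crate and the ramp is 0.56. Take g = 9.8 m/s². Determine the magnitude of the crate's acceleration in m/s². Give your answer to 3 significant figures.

0.540 m/s²

Resolving the weight along the incline: the component pulling the crate down the slope is mg sin 32.01° = 10 × 9.8 × 0.5300 = 51.940 N, and the normal force is N = mg cos 32.01° = 10 × 9.8 × 0.8480 = 83.104 N.
Kinetic friction acts up the slope with magnitude f = μN = 0.56 × 83.104 = 46.538 N.
Net force along the incline is 51.940 − 46.538 = 5.402 N, so a = 5.402 / 10 = 0.5402 m/s².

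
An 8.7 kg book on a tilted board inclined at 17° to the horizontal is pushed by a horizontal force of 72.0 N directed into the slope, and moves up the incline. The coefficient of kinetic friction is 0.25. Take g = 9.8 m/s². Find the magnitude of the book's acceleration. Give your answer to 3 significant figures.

The horizontal push has components F cos 17° = 72.0 × 0.9563 = 68.854 N up the incline and F sin 17° = 72.0 × 0.2924 = 21.053 N pressing into the surface.
The normal force is therefore N = mg cos 17° + F sin 17° = 81.534 + 21.053 = 102.587 N, and kinetic friction down the slope is μN = 0.25 × 102.587 = 25.647 N.
Along the incline: F cos 17° − mg sin 17° − μN = ma, so 68.854 − 24.930 − 25.647 = 8.7 a, giving a = 2.1008 m/s².

2.10 m/s²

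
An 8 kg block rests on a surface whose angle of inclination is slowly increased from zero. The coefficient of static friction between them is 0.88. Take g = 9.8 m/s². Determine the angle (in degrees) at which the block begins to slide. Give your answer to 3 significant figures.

41.3°

At the threshold of sliding, static friction is at its maximum μ_s N and exactly balances the weight component along the incline: mg sin θ = μ_s mg cos θ.
Hence tan θ = μ_s = 0.88, so θ = arctan(0.88) = 41.3478°.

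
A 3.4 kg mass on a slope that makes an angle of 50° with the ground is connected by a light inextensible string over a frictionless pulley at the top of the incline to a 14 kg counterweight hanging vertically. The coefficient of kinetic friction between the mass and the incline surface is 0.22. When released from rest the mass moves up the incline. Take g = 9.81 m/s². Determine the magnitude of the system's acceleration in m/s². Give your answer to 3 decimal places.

6.154 m/s²

For the mass on the incline: the weight component along the slope is m₁g sin 50° = 3.4 × 9.81 × 0.7660 = 25.549 N and the normal force is N = m₁g cos 50° = 21.440 N.
Kinetic friction opposes the mass's motion up the incline: f = μN = 0.22 × 21.440 = 4.717 N acting down the slope.
Newton's second law for the mass (up-slope positive): T − 25.549 − 4.717 = 3.4 a. For the hanging counterweight (downward positive): 14 × 9.81 − T = 14 a.
Adding the two equations eliminates T: 107.074 = 17.4 a, so a = 6.1537 m/s².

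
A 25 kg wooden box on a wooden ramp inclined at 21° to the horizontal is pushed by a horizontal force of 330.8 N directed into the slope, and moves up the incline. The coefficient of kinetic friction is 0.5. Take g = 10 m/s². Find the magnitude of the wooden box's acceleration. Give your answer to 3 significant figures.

The horizontal push has components F cos 21° = 330.8 × 0.9336 = 308.835 N up the incline and F sin 21° = 330.8 × 0.3584 = 118.559 N pressing into the surface.
The normal force is therefore N = mg cos 21° + F sin 21° = 233.400 + 118.559 = 351.959 N, and kinetic friction down the slope is μN = 0.5 × 351.959 = 175.980 N.
Along the incline: F cos 21° − mg sin 21° − μN = ma, so 308.835 − 89.600 − 175.980 = 25 a, giving a = 1.7302 m/s².

1.73 m/s²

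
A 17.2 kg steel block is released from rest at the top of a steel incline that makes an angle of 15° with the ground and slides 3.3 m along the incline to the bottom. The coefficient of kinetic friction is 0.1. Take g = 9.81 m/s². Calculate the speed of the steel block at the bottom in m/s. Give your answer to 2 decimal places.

The weight component along the incline is mg sin 15° = 43.671 N and the normal force is N = mg cos 15° = 162.983 N.
Friction up the slope is f = μN = 0.1 × 162.983 = 16.298 N, so the net downslope force is 43.671 − 16.298 = 27.373 N and a = 27.373 / 17.2 = 1.5915 m/s².
Starting from rest over a distance of 3.3 m, v² = 2aL = 2 × 1.5915 × 3.3 = 10.5039, so v = 3.2410 m/s.

3.24 m/s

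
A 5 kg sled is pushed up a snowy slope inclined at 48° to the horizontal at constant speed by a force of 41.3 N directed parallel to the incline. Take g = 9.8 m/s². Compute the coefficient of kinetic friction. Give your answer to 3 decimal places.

0.149

At constant speed ΣF = 0 along the incline. The applied 41.3 N acts up the slope; the weight component mg sin 48° = 36.414 N and kinetic friction μN both act down the slope.
So 41.3 = 36.414 + μ × 32.787, giving μ = (41.3 − 36.414) / 32.787 = 0.1490.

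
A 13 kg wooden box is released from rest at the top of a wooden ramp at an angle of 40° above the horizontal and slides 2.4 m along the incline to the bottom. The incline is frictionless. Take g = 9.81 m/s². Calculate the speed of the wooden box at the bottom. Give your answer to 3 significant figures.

5.50 m/s

The weight component along the incline is mg sin 40° = 81.975 N and the normal force is N = mg cos 40° = 97.694 N.
With no friction, a = g sin 40° = 6.3057 m/s².
Starting from rest over a distance of 2.4 m, v² = 2aL = 2 × 6.3057 × 2.4 = 30.2674, so v = 5.5016 m/s.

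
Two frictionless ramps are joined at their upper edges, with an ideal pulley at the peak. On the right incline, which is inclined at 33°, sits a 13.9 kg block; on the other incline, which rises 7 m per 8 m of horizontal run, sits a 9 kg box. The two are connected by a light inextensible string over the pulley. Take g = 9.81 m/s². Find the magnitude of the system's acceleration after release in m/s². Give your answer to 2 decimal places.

0.70 m/s²

Resolve each weight along its own incline: the 13.9 kg mass has component 13.9 × 9.81 × sin 33° = 74.266 N down its slope, and the 9 kg mass has 9 × 9.81 × sin 41.19° = 58.139 N down its slope.
The 13.9 kg side's 74.266 N exceeds the other side's 58.139 N, so that mass slides down and the 9 kg mass slides up. Taking that direction as positive, Newton's second law for the whole system gives 74.266 − 58.139 = (13.9 + 9) a, so a = 16.127 / 22.9 = 0.7042 m/s².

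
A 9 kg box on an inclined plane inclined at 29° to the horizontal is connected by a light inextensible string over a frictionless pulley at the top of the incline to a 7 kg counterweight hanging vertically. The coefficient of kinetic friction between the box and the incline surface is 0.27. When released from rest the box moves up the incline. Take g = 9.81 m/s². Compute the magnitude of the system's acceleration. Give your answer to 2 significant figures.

For the box on the incline: the weight component along the slope is m₁g sin 29° = 9 × 9.81 × 0.4848 = 42.803 N and the normal force is N = m₁g cos 29° = 77.220 N.
Kinetic friction opposes the box's motion up the incline: f = μN = 0.27 × 77.220 = 20.849 N acting down the slope.
Newton's second law for the box (up-slope positive): T − 42.803 − 20.849 = 9 a. For the hanging counterweight (downward positive): 7 × 9.81 − T = 7 a.
Adding the two equations eliminates T: 5.018 = 16 a, so a = 0.3136 m/s².

0.31 m/s²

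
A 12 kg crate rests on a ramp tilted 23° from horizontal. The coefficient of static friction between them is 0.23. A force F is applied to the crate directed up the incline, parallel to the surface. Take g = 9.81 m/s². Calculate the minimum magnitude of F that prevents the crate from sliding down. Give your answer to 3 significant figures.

21.1 N

The normal force is N = mg cos 23° = 108.362 N. With F at its minimum the crate is on the verge of sliding down, so static friction is at its maximum μ_s N = 0.23 × 108.362 = 24.923 N and acts up the slope.
Equilibrium along the incline: F + μ_s N = mg sin 23°, so F = 45.997 − 24.923 = 21.074 N.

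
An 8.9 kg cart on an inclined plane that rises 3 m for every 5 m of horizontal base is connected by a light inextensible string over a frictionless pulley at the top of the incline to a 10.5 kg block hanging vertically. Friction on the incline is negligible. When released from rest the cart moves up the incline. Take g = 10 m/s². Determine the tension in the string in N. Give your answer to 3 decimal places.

For the cart on the incline: the weight component along the slope is m₁g sin 30.96° = 8.9 × 10 × 0.5145 = 45.790 N and the normal force is N = m₁g cos 30.96° = 76.317 N.
Newton's second law for the cart (up-slope positive): T − 45.790 = 8.9 a. For the hanging block (downward positive): 10.5 × 10 − T = 10.5 a.
Adding the two equations eliminates T: 59.210 = 19.4 a, so a = 3.0521 m/s².
Then from the hanging block's equation, T = 10.5 × (10 − 3.0521) = 72.953 N.

72.953 N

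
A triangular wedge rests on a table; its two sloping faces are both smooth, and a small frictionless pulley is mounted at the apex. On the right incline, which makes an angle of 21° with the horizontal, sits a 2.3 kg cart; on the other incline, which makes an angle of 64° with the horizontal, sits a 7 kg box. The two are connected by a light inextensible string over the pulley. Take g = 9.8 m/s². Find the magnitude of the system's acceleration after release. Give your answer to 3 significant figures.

Resolve each weight along its own incline: the 2.3 kg mass has component 2.3 × 9.8 × sin 21° = 8.078 N down its slope, and the 7 kg mass has 7 × 9.8 × sin 64° = 61.657 N down its slope.
The 7 kg side's 61.657 N exceeds the other side's 8.078 N, so that mass slides down and the 2.3 kg mass slides up. Taking that direction as positive, Newton's second law for the whole system gives 61.657 − 8.078 = (2.3 + 7) a, so a = 53.579 / 9.3 = 5.7612 m/s².

5.76 m/s²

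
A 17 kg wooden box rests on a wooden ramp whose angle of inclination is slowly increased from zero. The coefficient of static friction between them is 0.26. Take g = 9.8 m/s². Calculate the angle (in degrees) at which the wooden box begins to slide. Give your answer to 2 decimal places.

14.57°

At the threshold of sliding, static friction is at its maximum μ_s N and exactly balances the weight component along the incline: mg sin θ = μ_s mg cos θ.
Hence tan θ = μ_s = 0.26, so θ = arctan(0.26) = 14.5742°.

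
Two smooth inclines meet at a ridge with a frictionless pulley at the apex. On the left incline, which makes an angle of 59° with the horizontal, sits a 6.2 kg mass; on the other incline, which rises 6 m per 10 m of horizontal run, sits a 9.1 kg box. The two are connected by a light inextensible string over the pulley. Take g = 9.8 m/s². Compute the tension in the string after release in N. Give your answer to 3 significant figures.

Resolve each weight along its own incline: the 6.2 kg mass has component 6.2 × 9.8 × sin 59° = 52.081 N down its slope, and the 9.1 kg mass has 9.1 × 9.8 × sin 30.96° = 45.883 N down its slope.
The 6.2 kg side's 52.081 N exceeds the other side's 45.883 N, so that mass slides down and the 9.1 kg mass slides up. Taking that direction as positive, Newton's second law for the whole system gives 52.081 − 45.883 = (6.2 + 9.1) a, so a = 6.198 / 15.3 = 0.4051 m/s².
For the 9.1 kg mass (up-slope positive): T − 45.883 = 9.1 × 0.4051, so T = 49.569 N.

49.6 N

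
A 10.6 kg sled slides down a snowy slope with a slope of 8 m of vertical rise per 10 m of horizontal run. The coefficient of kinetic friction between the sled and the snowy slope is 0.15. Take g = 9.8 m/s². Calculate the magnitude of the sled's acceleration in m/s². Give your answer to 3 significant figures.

4.97 m/s²

Resolving the weight along the incline: the component pulling the sled down the slope is mg sin 38.66° = 10.6 × 9.8 × 0.6247 = 64.894 N, and the normal force is N = mg cos 38.66° = 10.6 × 9.8 × 0.7809 = 81.120 N.
Kinetic friction acts up the slope with magnitude f = μN = 0.15 × 81.120 = 12.168 N.
Net force along the incline is 64.894 − 12.168 = 52.726 N, so a = 52.726 / 10.6 = 4.9742 m/s².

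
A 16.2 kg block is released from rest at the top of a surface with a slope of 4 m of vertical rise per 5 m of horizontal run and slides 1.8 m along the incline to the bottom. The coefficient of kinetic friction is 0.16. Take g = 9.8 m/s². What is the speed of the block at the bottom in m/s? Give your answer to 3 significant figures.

4.20 m/s

The weight component along the incline is mg sin 38.66° = 99.177 N and the normal force is N = mg cos 38.66° = 123.971 N.
Friction up the slope is f = μN = 0.16 × 123.971 = 19.835 N, so the net downslope force is 99.177 − 19.835 = 79.342 N and a = 79.342 / 16.2 = 4.8977 m/s².
Starting from rest over a distance of 1.8 m, v² = 2aL = 2 × 4.8977 × 1.8 = 17.6317, so v = 4.1990 m/s.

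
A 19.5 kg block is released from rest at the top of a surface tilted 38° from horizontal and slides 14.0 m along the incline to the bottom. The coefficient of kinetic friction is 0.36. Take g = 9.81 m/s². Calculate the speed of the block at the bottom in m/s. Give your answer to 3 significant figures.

9.55 m/s

The weight component along the incline is mg sin 38° = 117.773 N and the normal force is N = mg cos 38° = 150.743 N.
Friction up the slope is f = μN = 0.36 × 150.743 = 54.267 N, so the net downslope force is 117.773 − 54.267 = 63.506 N and a = 63.506 / 19.5 = 3.2567 m/s².
Starting from rest over a distance of 14.0 m, v² = 2aL = 2 × 3.2567 × 14.0 = 91.1876, so v = 9.5492 m/s.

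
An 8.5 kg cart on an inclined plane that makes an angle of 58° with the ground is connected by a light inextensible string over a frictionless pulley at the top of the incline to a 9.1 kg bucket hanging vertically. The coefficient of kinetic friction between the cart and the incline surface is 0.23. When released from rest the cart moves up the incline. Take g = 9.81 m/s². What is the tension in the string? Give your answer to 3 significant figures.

84.9 N

For the cart on the incline: the weight component along the slope is m₁g sin 58° = 8.5 × 9.81 × 0.8480 = 70.710 N and the normal force is N = m₁g cos 58° = 44.187 N.
Kinetic friction opposes the cart's motion up the incline: f = μN = 0.23 × 44.187 = 10.163 N acting down the slope.
Newton's second law for the cart (up-slope positive): T − 70.710 − 10.163 = 8.5 a. For the hanging bucket (downward positive): 9.1 × 9.81 − T = 9.1 a.
Adding the two equations eliminates T: 8.398 = 17.6 a, so a = 0.4772 m/s².
Then from the hanging bucket's equation, T = 9.1 × (9.81 − 0.4772) = 84.928 N.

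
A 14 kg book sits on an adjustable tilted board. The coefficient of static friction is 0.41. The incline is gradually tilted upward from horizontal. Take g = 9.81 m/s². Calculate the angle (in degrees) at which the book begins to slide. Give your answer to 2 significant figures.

22°

At the threshold of sliding, static friction is at its maximum μ_s N and exactly balances the weight component along the incline: mg sin θ = μ_s mg cos θ.
Hence tan θ = μ_s = 0.41, so θ = arctan(0.41) = 22.2936°.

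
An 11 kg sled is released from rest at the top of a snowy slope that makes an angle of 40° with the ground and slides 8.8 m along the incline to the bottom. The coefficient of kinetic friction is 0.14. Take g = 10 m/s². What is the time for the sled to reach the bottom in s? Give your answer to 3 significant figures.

The weight component along the incline is mg sin 40° = 70.707 N and the normal force is N = mg cos 40° = 84.265 N.
Friction up the slope is f = μN = 0.14 × 84.265 = 11.797 N, so the net downslope force is 70.707 − 11.797 = 58.910 N and a = 58.910 / 11 = 5.3555 m/s².
Starting from rest, L = ½at², so t = √(2L/a) = √(2 × 8.8 / 5.3555) = 1.8128 s.

1.81 s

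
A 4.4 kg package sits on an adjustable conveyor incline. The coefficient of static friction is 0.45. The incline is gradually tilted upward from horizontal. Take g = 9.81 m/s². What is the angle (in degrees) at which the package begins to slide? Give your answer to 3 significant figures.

24.2°

At the threshold of sliding, static friction is at its maximum μ_s N and exactly balances the weight component along the incline: mg sin θ = μ_s mg cos θ.
Hence tan θ = μ_s = 0.45, so θ = arctan(0.45) = 24.2277°.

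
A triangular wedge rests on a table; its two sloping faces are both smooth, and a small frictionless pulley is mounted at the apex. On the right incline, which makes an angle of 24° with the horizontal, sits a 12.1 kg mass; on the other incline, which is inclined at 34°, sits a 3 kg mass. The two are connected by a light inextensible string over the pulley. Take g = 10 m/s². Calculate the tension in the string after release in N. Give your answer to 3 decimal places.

23.221 N

Resolve each weight along its own incline: the 12.1 kg mass has component 12.1 × 10 × sin 24° = 49.215 N down its slope, and the 3 kg mass has 3 × 10 × sin 34° = 16.776 N down its slope.
The 12.1 kg side's 49.215 N exceeds the other side's 16.776 N, so that mass slides down and the 3 kg mass slides up. Taking that direction as positive, Newton's second law for the whole system gives 49.215 − 16.776 = (12.1 + 3) a, so a = 32.439 / 15.1 = 2.1483 m/s².
For the 3 kg mass (up-slope positive): T − 16.776 = 3 × 2.1483, so T = 23.221 N.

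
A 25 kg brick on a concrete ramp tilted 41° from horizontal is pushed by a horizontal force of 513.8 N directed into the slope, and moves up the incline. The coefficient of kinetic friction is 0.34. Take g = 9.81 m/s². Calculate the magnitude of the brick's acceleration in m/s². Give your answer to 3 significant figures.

1.97 m/s²

The horizontal push has components F cos 41° = 513.8 × 0.7547 = 387.765 N up the incline and F sin 41° = 513.8 × 0.6561 = 337.104 N pressing into the surface.
The normal force is therefore N = mg cos 41° + F sin 41° = 185.090 + 337.104 = 522.194 N, and kinetic friction down the slope is μN = 0.34 × 522.194 = 177.546 N.
Along the incline: F cos 41° − mg sin 41° − μN = ma, so 387.765 − 160.909 − 177.546 = 25 a, giving a = 1.9724 m/s².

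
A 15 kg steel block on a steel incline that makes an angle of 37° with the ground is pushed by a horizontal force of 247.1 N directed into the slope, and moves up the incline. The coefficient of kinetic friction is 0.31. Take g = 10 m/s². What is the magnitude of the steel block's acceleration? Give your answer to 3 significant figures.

The horizontal push has components F cos 37° = 247.1 × 0.7986 = 197.334 N up the incline and F sin 37° = 247.1 × 0.6018 = 148.705 N pressing into the surface.
The normal force is therefore N = mg cos 37° + F sin 37° = 119.790 + 148.705 = 268.495 N, and kinetic friction down the slope is μN = 0.31 × 268.495 = 83.233 N.
Along the incline: F cos 37° − mg sin 37° − μN = ma, so 197.334 − 90.270 − 83.233 = 15 a, giving a = 1.5887 m/s².

1.59 m/s²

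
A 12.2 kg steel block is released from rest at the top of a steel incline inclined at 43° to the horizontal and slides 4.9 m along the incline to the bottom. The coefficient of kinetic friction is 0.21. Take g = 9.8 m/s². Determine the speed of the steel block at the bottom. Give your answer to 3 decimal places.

7.124 m/s

The weight component along the incline is mg sin 43° = 81.540 N and the normal force is N = mg cos 43° = 87.441 N.
Friction up the slope is f = μN = 0.21 × 87.441 = 18.363 N, so the net downslope force is 81.540 − 18.363 = 63.177 N and a = 63.177 / 12.2 = 5.1784 m/s².
Starting from rest over a distance of 4.9 m, v² = 2aL = 2 × 5.1784 × 4.9 = 50.7483, so v = 7.1238 m/s.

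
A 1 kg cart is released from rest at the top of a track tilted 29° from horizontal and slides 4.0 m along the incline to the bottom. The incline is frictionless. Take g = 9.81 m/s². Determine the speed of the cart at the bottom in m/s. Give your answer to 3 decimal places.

The weight component along the incline is mg sin 29° = 4.756 N and the normal force is N = mg cos 29° = 8.580 N.
With no friction, a = g sin 29° = 4.7560 m/s².
Starting from rest over a distance of 4.0 m, v² = 2aL = 2 × 4.7560 × 4.0 = 38.0480, so v = 6.1683 m/s.

6.168 m/s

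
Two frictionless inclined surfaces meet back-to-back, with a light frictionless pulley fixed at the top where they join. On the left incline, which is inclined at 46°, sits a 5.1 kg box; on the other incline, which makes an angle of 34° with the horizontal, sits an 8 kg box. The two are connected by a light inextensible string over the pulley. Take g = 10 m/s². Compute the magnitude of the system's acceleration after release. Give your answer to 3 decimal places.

0.614 m/s²

Resolve each weight along its own incline: the 5.1 kg mass has component 5.1 × 10 × sin 46° = 36.686 N down its slope, and the 8 kg mass has 8 × 10 × sin 34° = 44.735 N down its slope.
The 8 kg side's 44.735 N exceeds the other side's 36.686 N, so that mass slides down and the 5.1 kg mass slides up. Taking that direction as positive, Newton's second law for the whole system gives 44.735 − 36.686 = (5.1 + 8) a, so a = 8.049 / 13.1 = 0.6144 m/s².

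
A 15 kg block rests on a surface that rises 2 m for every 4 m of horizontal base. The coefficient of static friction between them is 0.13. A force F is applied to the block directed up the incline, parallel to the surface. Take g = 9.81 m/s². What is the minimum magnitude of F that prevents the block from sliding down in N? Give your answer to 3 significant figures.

The normal force is N = mg cos 26.57° = 131.615 N. With F at its minimum the block is on the verge of sliding down, so static friction is at its maximum μ_s N = 0.13 × 131.615 = 17.110 N and acts up the slope.
Equilibrium along the incline: F + μ_s N = mg sin 26.57°, so F = 65.807 − 17.110 = 48.697 N.

48.7 N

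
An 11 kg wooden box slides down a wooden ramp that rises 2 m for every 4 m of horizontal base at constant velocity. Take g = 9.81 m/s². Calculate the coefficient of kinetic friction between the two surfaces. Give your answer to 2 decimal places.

0.50

At constant velocity the net force along the incline is zero: mg sin 26.57° = μ mg cos 26.57°.
So μ = tan 26.57° = 0.4472 / 0.8944 = 0.5000.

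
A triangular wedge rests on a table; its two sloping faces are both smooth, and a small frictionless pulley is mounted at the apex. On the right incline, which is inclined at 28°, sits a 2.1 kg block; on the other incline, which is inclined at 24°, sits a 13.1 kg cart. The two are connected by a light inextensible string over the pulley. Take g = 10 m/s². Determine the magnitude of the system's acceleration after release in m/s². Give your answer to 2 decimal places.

2.86 m/s²

Resolve each weight along its own incline: the 2.1 kg mass has component 2.1 × 10 × sin 28° = 9.859 N down its slope, and the 13.1 kg mass has 13.1 × 10 × sin 24° = 53.283 N down its slope.
The 13.1 kg side's 53.283 N exceeds the other side's 9.859 N, so that mass slides down and the 2.1 kg mass slides up. Taking that direction as positive, Newton's second law for the whole system gives 53.283 − 9.859 = (2.1 + 13.1) a, so a = 43.424 / 15.2 = 2.8568 m/s².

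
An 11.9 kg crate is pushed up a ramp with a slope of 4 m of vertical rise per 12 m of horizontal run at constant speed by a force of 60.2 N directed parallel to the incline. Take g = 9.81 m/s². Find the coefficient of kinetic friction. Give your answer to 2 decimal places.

0.21

At constant speed ΣF = 0 along the incline. The applied 60.2 N acts up the slope; the weight component mg sin 18.43° = 36.916 N and kinetic friction μN both act down the slope.
So 60.2 = 36.916 + μ × 110.748, giving μ = (60.2 − 36.916) / 110.748 = 0.2102.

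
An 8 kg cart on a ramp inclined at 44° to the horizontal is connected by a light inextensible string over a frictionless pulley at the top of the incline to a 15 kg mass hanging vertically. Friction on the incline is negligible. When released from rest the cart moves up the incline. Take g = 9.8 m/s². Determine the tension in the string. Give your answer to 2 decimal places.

86.65 N

For the cart on the incline: the weight component along the slope is m₁g sin 44° = 8 × 9.8 × 0.6947 = 54.464 N and the normal force is N = m₁g cos 44° = 56.396 N.
Newton's second law for the cart (up-slope positive): T − 54.464 = 8 a. For the hanging mass (downward positive): 15 × 9.8 − T = 15 a.
Adding the two equations eliminates T: 92.536 = 23 a, so a = 4.0233 m/s².
Then from the hanging mass's equation, T = 15 × (9.8 − 4.0233) = 86.651 N.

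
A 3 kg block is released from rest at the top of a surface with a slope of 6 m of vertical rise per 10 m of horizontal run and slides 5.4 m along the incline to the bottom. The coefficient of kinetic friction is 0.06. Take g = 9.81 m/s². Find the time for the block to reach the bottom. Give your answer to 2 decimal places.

1.54 s

The weight component along the incline is mg sin 30.96° = 15.142 N and the normal force is N = mg cos 30.96° = 25.236 N.
Friction up the slope is f = μN = 0.06 × 25.236 = 1.514 N, so the net downslope force is 15.142 − 1.514 = 13.628 N and a = 13.628 / 3 = 4.5427 m/s².
Starting from rest, L = ½at², so t = √(2L/a) = √(2 × 5.4 / 4.5427) = 1.5419 s.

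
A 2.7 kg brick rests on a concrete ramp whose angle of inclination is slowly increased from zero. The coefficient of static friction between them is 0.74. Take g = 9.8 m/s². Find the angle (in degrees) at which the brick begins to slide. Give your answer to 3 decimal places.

36.501°

At the threshold of sliding, static friction is at its maximum μ_s N and exactly balances the weight component along the incline: mg sin θ = μ_s mg cos θ.
Hence tan θ = μ_s = 0.74, so θ = arctan(0.74) = 36.5014°.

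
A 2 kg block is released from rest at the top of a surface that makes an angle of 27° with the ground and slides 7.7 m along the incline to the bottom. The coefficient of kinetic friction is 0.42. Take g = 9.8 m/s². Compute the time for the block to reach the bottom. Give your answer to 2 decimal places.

The weight component along the incline is mg sin 27° = 8.898 N and the normal force is N = mg cos 27° = 17.464 N.
Friction up the slope is f = μN = 0.42 × 17.464 = 7.335 N, so the net downslope force is 8.898 − 7.335 = 1.563 N and a = 1.563 / 2 = 0.7815 m/s².
Starting from rest, L = ½at², so t = √(2L/a) = √(2 × 7.7 / 0.7815) = 4.4391 s.

4.44 s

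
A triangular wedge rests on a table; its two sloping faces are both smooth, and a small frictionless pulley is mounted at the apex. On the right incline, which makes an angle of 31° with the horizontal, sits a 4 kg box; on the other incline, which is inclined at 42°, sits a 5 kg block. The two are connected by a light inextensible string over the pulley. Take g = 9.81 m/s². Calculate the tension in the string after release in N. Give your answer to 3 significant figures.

25.8 N

Resolve each weight along its own incline: the 4 kg mass has component 4 × 9.81 × sin 31° = 20.210 N down its slope, and the 5 kg mass has 5 × 9.81 × sin 42° = 32.821 N down its slope.
The 5 kg side's 32.821 N exceeds the other side's 20.210 N, so that mass slides down and the 4 kg mass slides up. Taking that direction as positive, Newton's second law for the whole system gives 32.821 − 20.210 = (4 + 5) a, so a = 12.611 / 9 = 1.4012 m/s².
For the 4 kg mass (up-slope positive): T − 20.210 = 4 × 1.4012, so T = 25.815 N.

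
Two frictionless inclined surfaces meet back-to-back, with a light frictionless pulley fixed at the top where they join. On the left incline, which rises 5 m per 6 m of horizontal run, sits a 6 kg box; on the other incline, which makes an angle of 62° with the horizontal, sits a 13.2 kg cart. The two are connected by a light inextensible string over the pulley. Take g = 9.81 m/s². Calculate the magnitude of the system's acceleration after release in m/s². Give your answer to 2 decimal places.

Resolve each weight along its own incline: the 6 kg mass has component 6 × 9.81 × sin 39.81° = 37.681 N down its slope, and the 13.2 kg mass has 13.2 × 9.81 × sin 62° = 114.335 N down its slope.
The 13.2 kg side's 114.335 N exceeds the other side's 37.681 N, so that mass slides down and the 6 kg mass slides up. Taking that direction as positive, Newton's second law for the whole system gives 114.335 − 37.681 = (6 + 13.2) a, so a = 76.654 / 19.2 = 3.9924 m/s².

3.99 m/s²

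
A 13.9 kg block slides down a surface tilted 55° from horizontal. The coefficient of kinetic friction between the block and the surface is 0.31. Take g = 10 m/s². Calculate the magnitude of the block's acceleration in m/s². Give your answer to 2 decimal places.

6.41 m/s²

Resolving the weight along the incline: the component pulling the block down the slope is mg sin 55° = 13.9 × 10 × 0.8192 = 113.869 N, and the normal force is N = mg cos 55° = 13.9 × 10 × 0.5736 = 79.730 N.
Kinetic friction acts up the slope with magnitude f = μN = 0.31 × 79.730 = 24.716 N.
Net force along the incline is 113.869 − 24.716 = 89.153 N, so a = 89.153 / 13.9 = 6.4139 m/s².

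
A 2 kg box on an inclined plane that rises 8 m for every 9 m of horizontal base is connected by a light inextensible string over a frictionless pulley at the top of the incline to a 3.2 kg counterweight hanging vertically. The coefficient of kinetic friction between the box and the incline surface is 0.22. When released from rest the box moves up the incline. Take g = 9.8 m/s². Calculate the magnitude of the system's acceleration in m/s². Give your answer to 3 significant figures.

For the box on the incline: the weight component along the slope is m₁g sin 41.63° = 2 × 9.8 × 0.6644 = 13.022 N and the normal force is N = m₁g cos 41.63° = 14.649 N.
Kinetic friction opposes the box's motion up the incline: f = μN = 0.22 × 14.649 = 3.223 N acting down the slope.
Newton's second law for the box (up-slope positive): T − 13.022 − 3.223 = 2 a. For the hanging counterweight (downward positive): 3.2 × 9.8 − T = 3.2 a.
Adding the two equations eliminates T: 15.115 = 5.2 a, so a = 2.9067 m/s².

2.91 m/s²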